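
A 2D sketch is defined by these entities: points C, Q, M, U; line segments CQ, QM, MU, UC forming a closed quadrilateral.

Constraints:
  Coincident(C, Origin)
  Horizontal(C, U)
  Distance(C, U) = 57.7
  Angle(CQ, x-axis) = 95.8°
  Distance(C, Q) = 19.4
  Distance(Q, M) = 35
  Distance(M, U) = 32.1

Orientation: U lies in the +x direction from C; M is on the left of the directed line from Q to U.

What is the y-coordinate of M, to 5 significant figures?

20.524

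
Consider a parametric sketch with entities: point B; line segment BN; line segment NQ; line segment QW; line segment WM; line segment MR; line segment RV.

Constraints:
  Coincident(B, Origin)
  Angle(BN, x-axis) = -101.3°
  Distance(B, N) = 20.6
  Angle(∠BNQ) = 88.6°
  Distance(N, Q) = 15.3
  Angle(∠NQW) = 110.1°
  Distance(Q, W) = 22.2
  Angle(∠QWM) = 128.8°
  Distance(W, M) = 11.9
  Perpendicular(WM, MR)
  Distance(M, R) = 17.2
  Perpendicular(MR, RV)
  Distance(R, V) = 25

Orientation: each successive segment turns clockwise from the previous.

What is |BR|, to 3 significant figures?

2.20

B is at the origin; BN runs at -101.3° with length 20.6, so N = (-4.04, -20.2). ∠BNQ = 88.6° gives NQ at 167° from the x-axis; with |NQ| = 15.3, Q = (-19.0, -16.8). ∠NQW = 110.1° gives QW at 97.4° from the x-axis; with |QW| = 22.2, W = (-21.8, 5.18). ∠QWM = 128.8° gives WM at 46.2° from the x-axis; with |WM| = 11.9, M = (-13.6, 13.8). WM ⟂ MR, so MR runs at -43.8°; with |MR| = 17.2, R = (-1.17, 1.86). Then |BR| = |R − B| = 2.20.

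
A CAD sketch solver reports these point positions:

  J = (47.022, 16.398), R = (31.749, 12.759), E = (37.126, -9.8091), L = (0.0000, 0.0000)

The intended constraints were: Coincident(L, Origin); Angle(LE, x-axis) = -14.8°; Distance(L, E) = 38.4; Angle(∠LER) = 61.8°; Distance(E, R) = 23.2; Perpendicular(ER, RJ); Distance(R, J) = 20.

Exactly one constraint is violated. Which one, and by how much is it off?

Distance(R, J) = 20 — off by 4.30.

L = (0.00, 0.00) ✓; LE at -14.80° ✓; |LE| = 38.40 ✓; ∠LER = 61.80° ✓; |ER| = 23.20 ✓; ∠(ER, RJ) = 90.00° ✓; |RJ| = 15.70 ✗.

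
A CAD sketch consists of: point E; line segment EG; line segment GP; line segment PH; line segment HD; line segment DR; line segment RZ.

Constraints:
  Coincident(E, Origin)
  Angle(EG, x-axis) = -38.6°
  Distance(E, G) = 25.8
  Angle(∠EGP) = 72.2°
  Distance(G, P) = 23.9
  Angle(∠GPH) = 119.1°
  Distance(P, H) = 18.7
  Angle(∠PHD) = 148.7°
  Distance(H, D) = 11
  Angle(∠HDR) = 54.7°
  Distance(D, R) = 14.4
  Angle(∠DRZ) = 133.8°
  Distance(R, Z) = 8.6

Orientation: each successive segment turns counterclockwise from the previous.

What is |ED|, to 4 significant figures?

24.84

∠GPH = 119.1° gives PH at 130.1° from the x-axis; with |PH| = 18.7, H = (16.61, 20.55). ∠PHD = 148.7° gives HD at 161.4° from the x-axis; with |HD| = 11.0, D = (6.180, 24.06). Then |ED| = |D − E| = 24.84.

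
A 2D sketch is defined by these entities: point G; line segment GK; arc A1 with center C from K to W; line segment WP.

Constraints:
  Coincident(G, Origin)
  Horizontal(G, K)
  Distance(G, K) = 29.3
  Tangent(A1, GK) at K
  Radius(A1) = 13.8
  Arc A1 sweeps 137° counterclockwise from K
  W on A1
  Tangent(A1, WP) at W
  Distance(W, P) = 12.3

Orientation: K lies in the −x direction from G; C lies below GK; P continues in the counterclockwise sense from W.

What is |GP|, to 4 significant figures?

43.88

G is at the origin; G and K share the same y with |GK| = 29.3 and K on the −x side, so K = (-29.30, 0.000). Since A1 is tangent to GK there, CK ⟂ GK, so C = K + (0, -13.8) = (-29.30, -13.80). On A1, K sits at bearing 90° from C; a 137° counterclockwise sweep puts W at bearing 227°, so W = C + 13.8·(cos 227°, sin 227°) = (-38.71, -23.89). The tangent condition forces CW to be normal to WP, so WP runs along (−sin 227°, cos 227°); with |WP| = 12.3, P = (-29.72, -32.28). Then |GP| = |P − G| = 43.88.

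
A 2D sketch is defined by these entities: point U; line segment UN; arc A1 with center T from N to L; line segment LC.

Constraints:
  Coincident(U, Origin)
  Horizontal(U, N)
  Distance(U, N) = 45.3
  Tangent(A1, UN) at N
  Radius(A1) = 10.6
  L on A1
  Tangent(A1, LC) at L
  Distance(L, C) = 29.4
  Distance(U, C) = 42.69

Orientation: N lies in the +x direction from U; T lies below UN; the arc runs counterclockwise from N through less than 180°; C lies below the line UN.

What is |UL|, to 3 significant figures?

36.0

U is at the origin; UN is horizontal with |UN| = 45.3 and N on the +x side, so N = (45.3, 0.00). Tangency of A1 to UN means the radius TN is perpendicular to UN, so T = N + (0, -10.6) = (45.3, -10.6). Since TL ⟂ LC (tangency), |TC| = √(10.6² + 29.4²) = 31.3 regardless of where L sits on A1. So C lies on both circle(U, 42.69) and circle(T, 31.3); the below-UN intersection is C = (25.2, -34.5). L is the foot of the tangent from C: L = (35.4, -6.92).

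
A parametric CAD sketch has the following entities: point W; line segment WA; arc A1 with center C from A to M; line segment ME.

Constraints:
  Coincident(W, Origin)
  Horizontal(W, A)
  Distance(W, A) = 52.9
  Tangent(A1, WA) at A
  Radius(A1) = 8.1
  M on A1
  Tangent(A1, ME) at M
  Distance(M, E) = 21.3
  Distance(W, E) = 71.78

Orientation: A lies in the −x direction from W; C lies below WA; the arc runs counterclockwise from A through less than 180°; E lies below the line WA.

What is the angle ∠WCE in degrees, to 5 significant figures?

136.49°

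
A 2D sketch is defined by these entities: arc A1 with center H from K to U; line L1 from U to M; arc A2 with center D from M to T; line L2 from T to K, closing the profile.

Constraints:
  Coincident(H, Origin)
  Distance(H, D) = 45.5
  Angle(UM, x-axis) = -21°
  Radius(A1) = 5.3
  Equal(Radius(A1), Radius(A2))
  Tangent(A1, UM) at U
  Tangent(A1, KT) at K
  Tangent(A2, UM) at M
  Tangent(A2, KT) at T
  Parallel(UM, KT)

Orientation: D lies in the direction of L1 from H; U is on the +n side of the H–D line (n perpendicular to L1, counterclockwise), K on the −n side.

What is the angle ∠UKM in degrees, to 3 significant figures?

76.9°

The slot axis is L1's direction at -21.0°, so u = (cos -21.0°, sin -21.0°) = (0.934, -0.358) and n = (−sin -21.0°, cos -21.0°) = (0.358, 0.934). H is at the origin and D lies 45.5 along u from H, so D = 45.5·u = (42.5, -16.3). Tangency of A1 to both parallel lines with radius 5.3 puts U and K at H ± 5.3·n: U = (1.90, 4.95), K = (-1.90, -4.95). Equal radii place M and T the same way about D: M = D + 5.3·n = (44.4, -11.4), T = D − 5.3·n = (40.6, -21.3). Then cos ∠UKM = KU·KM / (|KU||KM|), giving 76.9°.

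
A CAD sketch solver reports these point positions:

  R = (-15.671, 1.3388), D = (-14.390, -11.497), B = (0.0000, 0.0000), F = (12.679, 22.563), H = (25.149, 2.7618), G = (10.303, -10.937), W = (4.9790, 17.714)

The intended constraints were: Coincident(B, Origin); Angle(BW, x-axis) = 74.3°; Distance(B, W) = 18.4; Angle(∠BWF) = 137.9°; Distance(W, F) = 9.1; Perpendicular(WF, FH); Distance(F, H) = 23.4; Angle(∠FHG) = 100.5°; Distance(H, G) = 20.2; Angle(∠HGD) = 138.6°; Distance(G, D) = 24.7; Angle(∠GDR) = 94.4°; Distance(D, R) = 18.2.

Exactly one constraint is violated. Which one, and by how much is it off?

Distance(D, R) = 18.2 — off by 5.30.

B = (0.00, 0.00) ✓; BW at 74.30° ✓; |BW| = 18.40 ✓; ∠BWF = 137.9° ✓; |WF| = 9.100 ✓; ∠(WF, FH) = 90.00° ✓; |FH| = 23.40 ✓; ∠FHG = 100.5° ✓; |HG| = 20.20 ✓; ∠HGD = 138.6° ✓; |GD| = 24.70 ✓; ∠GDR = 94.40° ✓; |DR| = 12.90 ✗.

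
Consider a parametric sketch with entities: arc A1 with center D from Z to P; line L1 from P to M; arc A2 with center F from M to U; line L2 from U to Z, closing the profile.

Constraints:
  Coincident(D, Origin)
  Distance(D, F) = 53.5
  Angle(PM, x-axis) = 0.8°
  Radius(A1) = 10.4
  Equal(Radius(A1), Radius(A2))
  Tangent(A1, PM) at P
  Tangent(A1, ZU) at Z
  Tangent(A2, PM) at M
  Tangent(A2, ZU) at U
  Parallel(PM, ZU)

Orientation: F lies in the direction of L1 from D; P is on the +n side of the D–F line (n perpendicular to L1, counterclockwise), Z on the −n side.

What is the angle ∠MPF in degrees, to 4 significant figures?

11.00°

The slot axis is L1's direction at 0.8°, so u = (cos 0.8°, sin 0.8°) = (0.9999, 0.01396) and n = (−sin 0.8°, cos 0.8°) = (-0.01396, 0.9999). D is at the origin and F lies 53.5 along u from D, so F = 53.5·u = (53.49, 0.7470). Tangency of A1 to both parallel lines with radius 10.4 puts P and Z at D ± 10.4·n: P = (-0.1452, 10.40), Z = (0.1452, -10.40). Equal radii place M and U the same way about F: M = F + 10.4·n = (53.35, 11.15), U = F − 10.4·n = (53.64, -9.652). Then cos ∠MPF = PM·PF / (|PM||PF|), giving 11.00°.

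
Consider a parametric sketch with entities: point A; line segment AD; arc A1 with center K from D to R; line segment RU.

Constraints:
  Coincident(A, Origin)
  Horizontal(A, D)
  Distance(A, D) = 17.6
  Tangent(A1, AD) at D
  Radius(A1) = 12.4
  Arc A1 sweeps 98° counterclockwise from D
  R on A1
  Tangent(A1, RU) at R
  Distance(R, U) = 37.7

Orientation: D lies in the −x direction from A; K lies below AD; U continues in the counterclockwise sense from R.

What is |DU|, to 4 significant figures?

51.94

A is at the origin; A and D share the same y with |AD| = 17.6 and D on the −x side, so D = (-17.60, 0.000). Tangency of A1 to AD means the radius KD is perpendicular to AD, so K = D + (0, -12.4) = (-17.60, -12.40). On A1, D sits at bearing 90° from K; a 98° counterclockwise sweep puts R at bearing 188°, so R = K + 12.4·(cos 188°, sin 188°) = (-29.88, -14.13). A1 meets RU tangentially, so KR is at right angles to RU, so RU runs along (−sin 188°, cos 188°); with |RU| = 37.7, U = (-24.63, -51.46). Then |DU| = |U − D| = 51.94.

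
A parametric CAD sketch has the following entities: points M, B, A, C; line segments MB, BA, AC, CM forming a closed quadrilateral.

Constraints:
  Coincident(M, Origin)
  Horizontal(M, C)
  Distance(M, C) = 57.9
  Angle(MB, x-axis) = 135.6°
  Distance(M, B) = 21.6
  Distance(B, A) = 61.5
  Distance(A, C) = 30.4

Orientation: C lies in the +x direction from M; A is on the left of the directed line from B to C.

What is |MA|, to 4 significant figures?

52.55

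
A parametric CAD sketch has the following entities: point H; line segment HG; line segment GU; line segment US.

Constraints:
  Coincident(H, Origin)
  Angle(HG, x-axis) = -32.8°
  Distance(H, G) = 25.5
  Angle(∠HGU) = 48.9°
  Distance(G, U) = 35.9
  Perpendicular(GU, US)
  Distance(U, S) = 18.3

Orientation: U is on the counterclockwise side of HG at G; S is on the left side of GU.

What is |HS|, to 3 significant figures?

19.2

∠HGU = 48.9°, so GU runs at -32.8° + (180° − 48.9°) = 98.3° from the x-axis; with |GU| = 35.9, U = G + 35.9·(cos 98.3°, sin 98.3°) = (16.3, 21.7). The perpendicularity gives US at right angles to GU; with |US| = 18.3 on the left of GU, S = U + 18.3·(-0.990, -0.144) = (-1.86, 19.1). Then |HS| = |S − H| = 19.2.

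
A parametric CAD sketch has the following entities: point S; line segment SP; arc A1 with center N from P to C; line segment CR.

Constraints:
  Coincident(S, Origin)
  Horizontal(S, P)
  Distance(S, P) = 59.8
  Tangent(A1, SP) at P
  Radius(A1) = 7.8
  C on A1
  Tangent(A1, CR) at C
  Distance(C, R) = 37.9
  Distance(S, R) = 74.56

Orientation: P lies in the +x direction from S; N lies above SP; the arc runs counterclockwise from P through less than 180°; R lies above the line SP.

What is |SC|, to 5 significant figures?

68.063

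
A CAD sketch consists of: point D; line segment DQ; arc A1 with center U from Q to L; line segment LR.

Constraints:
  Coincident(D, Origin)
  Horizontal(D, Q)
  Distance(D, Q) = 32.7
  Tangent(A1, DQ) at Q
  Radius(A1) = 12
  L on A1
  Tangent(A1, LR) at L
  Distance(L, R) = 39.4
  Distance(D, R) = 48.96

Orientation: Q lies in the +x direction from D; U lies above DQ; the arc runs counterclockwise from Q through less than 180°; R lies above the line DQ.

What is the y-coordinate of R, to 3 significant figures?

47.5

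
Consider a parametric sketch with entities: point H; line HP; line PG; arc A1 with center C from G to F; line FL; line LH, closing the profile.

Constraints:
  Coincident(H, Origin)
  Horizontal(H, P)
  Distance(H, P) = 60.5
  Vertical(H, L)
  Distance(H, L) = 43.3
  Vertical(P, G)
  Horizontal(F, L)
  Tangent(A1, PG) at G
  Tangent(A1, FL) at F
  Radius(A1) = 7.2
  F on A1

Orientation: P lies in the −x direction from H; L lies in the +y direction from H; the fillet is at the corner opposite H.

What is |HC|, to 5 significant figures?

64.375

H is at the origin; HP is horizontal with |HP| = 60.5 and P on the −x side, so P = (-60.500, 0.0000). H and L share the same x with |HL| = 43.3 and L on the +y side, so L = (0.0000, 43.300). The virtual corner opposite H is at (-60.500, 43.300). The tangent condition forces CG to be normal to PG and tangency of A1 to FL means the radius CF is perpendicular to FL, with radius 7.2, so the center C sits 7.2 in from both sides at C = (-53.300, 36.100). Then |HC| = |C − H| = 64.375.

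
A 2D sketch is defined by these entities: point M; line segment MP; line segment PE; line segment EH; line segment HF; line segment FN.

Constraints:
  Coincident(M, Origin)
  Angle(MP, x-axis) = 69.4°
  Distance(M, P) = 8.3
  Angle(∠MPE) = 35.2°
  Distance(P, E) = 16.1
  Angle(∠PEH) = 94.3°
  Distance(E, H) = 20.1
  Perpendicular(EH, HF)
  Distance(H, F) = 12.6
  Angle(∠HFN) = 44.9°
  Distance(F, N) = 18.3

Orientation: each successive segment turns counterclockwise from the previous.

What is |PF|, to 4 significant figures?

21.59

∠PEH = 94.3° gives EH at -60.10° from the x-axis; with |EH| = 20.1, H = (-0.3761, -18.70). The perpendicularity gives HF at right angles to EH, so HF runs at 29.90°; with |HF| = 12.6, F = (10.55, -12.42). Then |PF| = |F − P| = 21.59.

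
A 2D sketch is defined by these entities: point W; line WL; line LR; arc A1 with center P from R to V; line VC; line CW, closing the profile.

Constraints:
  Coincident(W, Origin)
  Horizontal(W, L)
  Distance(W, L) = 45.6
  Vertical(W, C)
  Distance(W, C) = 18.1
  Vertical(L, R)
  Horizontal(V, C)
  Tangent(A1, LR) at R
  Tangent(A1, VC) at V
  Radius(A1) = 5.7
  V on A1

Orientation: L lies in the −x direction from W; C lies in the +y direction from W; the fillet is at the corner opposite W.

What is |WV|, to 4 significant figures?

43.81

The virtual corner opposite W is at (-45.60, 18.10). Since A1 is tangent to LR there, PR ⟂ LR and tangency of A1 to VC means the radius PV is perpendicular to VC, with radius 5.7, so the center P sits 5.7 in from both sides at P = (-39.90, 12.40). That places the tangent points at R = (-45.60, 12.40) on LR and V = (-39.90, 18.10) on VC. Then |WV| = |V − W| = 43.81.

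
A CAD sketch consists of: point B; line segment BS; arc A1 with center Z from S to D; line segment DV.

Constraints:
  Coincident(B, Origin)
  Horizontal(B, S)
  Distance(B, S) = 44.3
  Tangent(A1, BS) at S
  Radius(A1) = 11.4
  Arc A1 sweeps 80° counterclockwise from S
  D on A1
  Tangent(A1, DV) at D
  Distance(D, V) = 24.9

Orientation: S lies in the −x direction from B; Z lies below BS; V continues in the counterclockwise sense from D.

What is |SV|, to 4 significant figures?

37.33

On A1, S sits at bearing 90° from Z; an 80° counterclockwise sweep puts D at bearing 170°, so D = Z + 11.4·(cos 170°, sin 170°) = (-55.53, -9.420). A1 meets DV tangentially, so ZD is at right angles to DV, so DV runs along (−sin 170°, cos 170°); with |DV| = 24.9, V = (-59.85, -33.94). Then |SV| = |V − S| = 37.33.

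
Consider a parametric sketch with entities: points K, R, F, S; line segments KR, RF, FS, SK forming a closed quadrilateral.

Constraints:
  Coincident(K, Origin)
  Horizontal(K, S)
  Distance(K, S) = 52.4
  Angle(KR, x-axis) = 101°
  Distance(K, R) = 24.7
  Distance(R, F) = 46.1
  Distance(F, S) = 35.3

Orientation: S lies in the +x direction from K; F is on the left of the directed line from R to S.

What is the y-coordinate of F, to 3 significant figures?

33.2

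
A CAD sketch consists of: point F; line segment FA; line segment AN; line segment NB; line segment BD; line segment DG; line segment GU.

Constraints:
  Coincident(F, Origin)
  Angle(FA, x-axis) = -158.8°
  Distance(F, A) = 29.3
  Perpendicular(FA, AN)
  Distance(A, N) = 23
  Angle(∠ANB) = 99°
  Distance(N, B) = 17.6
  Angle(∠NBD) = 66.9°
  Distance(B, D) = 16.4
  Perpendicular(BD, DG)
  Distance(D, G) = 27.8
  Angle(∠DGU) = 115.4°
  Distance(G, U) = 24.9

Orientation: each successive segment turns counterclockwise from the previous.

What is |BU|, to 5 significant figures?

38.960

F is at the origin; FA runs at -158.8° with length 29.3, so A = (-27.317, -10.596). FA ⟂ AN, so AN runs at -68.800°; with |AN| = 23.0, N = (-19.000, -32.039). ∠ANB = 99.0° gives NB at 12.200° from the x-axis; with |NB| = 17.6, B = (-1.7972, -28.320). ∠NBD = 66.9° gives BD at 125.30° from the x-axis; with |BD| = 16.4, D = (-11.274, -14.935). BD is perpendicular to DG, so DG runs at -144.70°; with |DG| = 27.8, G = (-33.963, -31.000). ∠DGU = 115.4° gives GU at -80.100° from the x-axis; with |GU| = 24.9, U = (-29.682, -55.529). Then |BU| = |U − B| = 38.960.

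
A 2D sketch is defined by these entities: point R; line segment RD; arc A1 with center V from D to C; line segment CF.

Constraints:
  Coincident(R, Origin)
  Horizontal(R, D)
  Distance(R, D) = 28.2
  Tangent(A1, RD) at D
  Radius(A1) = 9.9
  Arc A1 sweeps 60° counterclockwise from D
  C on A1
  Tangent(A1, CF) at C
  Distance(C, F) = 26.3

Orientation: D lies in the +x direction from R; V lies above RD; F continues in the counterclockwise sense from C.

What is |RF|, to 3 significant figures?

57.1

On A1, D sits at bearing -90° from V; a 60° counterclockwise sweep puts C at bearing -30°, so C = V + 9.9·(cos -30°, sin -30°) = (36.8, 4.95). A1 meets CF tangentially, so VC is at right angles to CF, so CF runs along (−sin -30°, cos -30°); with |CF| = 26.3, F = (49.9, 27.7). Then |RF| = |F − R| = 57.1.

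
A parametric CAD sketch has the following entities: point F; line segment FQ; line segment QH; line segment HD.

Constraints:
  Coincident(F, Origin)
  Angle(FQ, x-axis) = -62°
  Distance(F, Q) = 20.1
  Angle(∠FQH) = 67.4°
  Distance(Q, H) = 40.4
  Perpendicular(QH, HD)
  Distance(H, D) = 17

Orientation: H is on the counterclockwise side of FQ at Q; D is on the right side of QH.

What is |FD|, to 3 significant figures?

48.3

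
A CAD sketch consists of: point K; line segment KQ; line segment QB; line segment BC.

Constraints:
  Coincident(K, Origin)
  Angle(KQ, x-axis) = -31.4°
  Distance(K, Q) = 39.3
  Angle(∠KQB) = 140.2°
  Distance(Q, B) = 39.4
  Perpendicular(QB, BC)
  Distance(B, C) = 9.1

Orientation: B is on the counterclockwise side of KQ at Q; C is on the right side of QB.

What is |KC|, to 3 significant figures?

77.6

K is at the origin; KQ runs at -31.4° with length 39.3, so Q = 39.3·(cos -31.4°, sin -31.4°) = (33.5, -20.5). ∠KQB = 140.2°, so QB runs at -31.4° + (180° − 140.2°) = 8.40° from the x-axis; with |QB| = 39.4, B = Q + 39.4·(cos 8.40°, sin 8.40°) = (72.5, -14.7). The perpendicularity gives BC at right angles to QB; with |BC| = 9.1 on the right of QB, C = B + 9.1·(0.146, -0.989) = (73.9, -23.7). Then |KC| = |C − K| = 77.6.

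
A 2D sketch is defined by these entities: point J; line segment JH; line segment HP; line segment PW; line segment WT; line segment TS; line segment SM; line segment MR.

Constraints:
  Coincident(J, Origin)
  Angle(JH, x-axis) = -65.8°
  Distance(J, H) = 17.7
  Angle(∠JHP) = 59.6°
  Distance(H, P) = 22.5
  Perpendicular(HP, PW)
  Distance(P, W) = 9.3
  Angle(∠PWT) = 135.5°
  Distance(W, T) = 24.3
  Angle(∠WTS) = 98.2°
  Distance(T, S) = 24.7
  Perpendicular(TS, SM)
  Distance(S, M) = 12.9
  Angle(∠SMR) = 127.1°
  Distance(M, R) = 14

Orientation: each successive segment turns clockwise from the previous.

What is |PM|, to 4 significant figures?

29.35

∠WTS = 98.2° gives TS at -42.50° from the x-axis; with |TS| = 24.7, S = (22.91, -5.765). TS is perpendicular to SM, so SM runs at -132.5°; with |SM| = 12.9, M = (14.19, -15.28). Then |PM| = |M − P| = 29.35.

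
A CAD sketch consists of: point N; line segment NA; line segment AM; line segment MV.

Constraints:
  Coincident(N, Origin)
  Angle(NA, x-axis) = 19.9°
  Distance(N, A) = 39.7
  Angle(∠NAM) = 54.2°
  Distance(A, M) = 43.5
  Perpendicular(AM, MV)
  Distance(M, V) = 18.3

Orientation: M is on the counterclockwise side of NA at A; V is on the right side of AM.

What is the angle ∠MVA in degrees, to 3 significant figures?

67.2°

N is at the origin; NA runs at 19.9° with length 39.7, so A = 39.7·(cos 19.9°, sin 19.9°) = (37.3, 13.5). ∠NAM = 54.2°, so AM runs at 19.9° + (180° − 54.2°) = 146° from the x-axis; with |AM| = 43.5, M = A + 43.5·(cos 146°, sin 146°) = (1.39, 38.0). The perpendicularity gives MV at right angles to AM; with |MV| = 18.3 on the right of AM, V = M + 18.3·(0.564, 0.826) = (11.7, 53.1). Then cos ∠MVA = VM·VA / (|VM||VA|), giving 67.2°.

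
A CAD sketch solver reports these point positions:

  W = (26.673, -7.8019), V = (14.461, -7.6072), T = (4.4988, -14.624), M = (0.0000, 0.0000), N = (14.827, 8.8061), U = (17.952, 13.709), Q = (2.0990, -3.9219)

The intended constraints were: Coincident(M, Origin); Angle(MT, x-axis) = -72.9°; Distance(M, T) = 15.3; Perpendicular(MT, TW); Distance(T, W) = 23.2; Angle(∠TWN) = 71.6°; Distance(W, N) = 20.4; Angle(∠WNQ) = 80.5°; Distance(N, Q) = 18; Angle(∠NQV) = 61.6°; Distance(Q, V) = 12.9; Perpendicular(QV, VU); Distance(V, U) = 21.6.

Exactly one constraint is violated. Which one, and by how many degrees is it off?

Perpendicular(QV, VU) — off by 7.30°.

M = (0.00, 0.00) ✓; MT at -72.90° ✓; |MT| = 15.30 ✓; ∠(MT, TW) = 90.00° ✓; |TW| = 23.20 ✓; ∠TWN = 71.60° ✓; |WN| = 20.40 ✓; ∠WNQ = 80.50° ✓; |NQ| = 18.00 ✓; ∠NQV = 61.60° ✓; |QV| = 12.90 ✓; ∠(QV, VU) = 97.30° ✗; |VU| = 21.60 ✓.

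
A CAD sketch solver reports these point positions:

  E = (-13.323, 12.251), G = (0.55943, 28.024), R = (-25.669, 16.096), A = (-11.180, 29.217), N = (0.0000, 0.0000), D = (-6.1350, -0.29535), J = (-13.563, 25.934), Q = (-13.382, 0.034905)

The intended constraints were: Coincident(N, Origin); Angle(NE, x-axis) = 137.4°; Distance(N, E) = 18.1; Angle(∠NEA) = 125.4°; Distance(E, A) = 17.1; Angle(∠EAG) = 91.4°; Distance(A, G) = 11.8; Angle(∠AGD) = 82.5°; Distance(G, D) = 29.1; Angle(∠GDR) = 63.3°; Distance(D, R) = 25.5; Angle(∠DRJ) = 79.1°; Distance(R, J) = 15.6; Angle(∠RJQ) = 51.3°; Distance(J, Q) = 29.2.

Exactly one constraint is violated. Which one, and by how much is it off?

Distance(J, Q) = 29.2 — off by 3.30.

N = (0.00, 0.00) ✓; NE at 137.4° ✓; |NE| = 18.10 ✓; ∠NEA = 125.4° ✓; |EA| = 17.10 ✓; ∠EAG = 91.40° ✓; |AG| = 11.80 ✓; ∠AGD = 82.50° ✓; |GD| = 29.10 ✓; ∠GDR = 63.30° ✓; |DR| = 25.50 ✓; ∠DRJ = 79.10° ✓; |RJ| = 15.60 ✓; ∠RJQ = 51.30° ✓; |JQ| = 25.90 ✗.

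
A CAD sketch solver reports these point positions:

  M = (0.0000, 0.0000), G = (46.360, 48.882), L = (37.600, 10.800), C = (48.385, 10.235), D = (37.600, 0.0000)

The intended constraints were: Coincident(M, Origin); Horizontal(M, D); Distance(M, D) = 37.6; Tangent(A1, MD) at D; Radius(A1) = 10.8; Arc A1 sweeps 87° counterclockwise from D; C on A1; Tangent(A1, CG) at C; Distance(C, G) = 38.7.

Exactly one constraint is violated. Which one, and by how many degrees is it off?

Tangent(A1, CG) at C — off by 6.00°.

M = (0.00, 0.00) ✓; M.y = 0.00, D.y = 0.00 ✓; |MD| = 37.60 ✓; ∠(LD, DM) = 90.00° ✓; |LD| = 10.80 ✓; bearing(L→C) − bearing(L→D) = 87.00° ✓; |LC| = 10.80 ✓; ∠(LC, CG) = 84.00° ✗; |CG| = 38.70 ✓.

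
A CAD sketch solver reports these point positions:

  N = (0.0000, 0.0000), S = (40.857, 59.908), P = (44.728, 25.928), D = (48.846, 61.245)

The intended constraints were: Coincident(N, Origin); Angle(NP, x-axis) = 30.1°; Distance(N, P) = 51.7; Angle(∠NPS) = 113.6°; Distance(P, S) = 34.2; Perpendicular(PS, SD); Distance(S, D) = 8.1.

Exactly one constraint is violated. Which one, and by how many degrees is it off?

Perpendicular(PS, SD) — off by 3.00°.

N = (0.00, 0.00) ✓; NP at 30.10° ✓; |NP| = 51.70 ✓; ∠NPS = 113.6° ✓; |PS| = 34.20 ✓; ∠(PS, SD) = 87.00° ✗; |SD| = 8.100 ✓.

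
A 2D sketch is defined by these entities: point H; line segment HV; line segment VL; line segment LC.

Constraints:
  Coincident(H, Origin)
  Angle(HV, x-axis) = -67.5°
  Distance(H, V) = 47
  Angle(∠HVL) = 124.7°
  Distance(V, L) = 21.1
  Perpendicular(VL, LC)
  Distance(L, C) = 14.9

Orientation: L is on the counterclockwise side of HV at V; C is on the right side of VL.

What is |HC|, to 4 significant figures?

71.81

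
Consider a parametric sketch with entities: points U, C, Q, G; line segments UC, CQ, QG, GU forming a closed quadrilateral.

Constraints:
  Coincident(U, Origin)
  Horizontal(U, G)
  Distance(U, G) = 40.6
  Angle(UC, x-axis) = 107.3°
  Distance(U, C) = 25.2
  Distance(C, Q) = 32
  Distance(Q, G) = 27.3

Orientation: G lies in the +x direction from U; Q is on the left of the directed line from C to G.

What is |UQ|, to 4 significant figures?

32.89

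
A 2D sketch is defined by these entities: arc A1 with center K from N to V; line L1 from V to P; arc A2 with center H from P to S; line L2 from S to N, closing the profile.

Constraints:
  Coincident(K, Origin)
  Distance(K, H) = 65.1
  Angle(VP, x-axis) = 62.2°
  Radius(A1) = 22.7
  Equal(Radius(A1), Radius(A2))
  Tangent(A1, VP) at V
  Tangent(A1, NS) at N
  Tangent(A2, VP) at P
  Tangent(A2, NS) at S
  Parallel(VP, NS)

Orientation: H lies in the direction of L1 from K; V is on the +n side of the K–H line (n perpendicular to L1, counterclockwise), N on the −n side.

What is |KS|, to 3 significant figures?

68.9

The slot axis is L1's direction at 62.2°, so u = (cos 62.2°, sin 62.2°) = (0.466, 0.885) and n = (−sin 62.2°, cos 62.2°) = (-0.885, 0.466). K is at the origin and H lies 65.1 along u from K, so H = 65.1·u = (30.4, 57.6). Tangency of A1 to both parallel lines with radius 22.7 puts V and N at K ± 22.7·n: V = (-20.1, 10.6), N = (20.1, -10.6). Equal radii place P and S the same way about H: P = H + 22.7·n = (10.3, 68.2), S = H − 22.7·n = (50.4, 47.0). Then |KS| = |S − K| = 68.9.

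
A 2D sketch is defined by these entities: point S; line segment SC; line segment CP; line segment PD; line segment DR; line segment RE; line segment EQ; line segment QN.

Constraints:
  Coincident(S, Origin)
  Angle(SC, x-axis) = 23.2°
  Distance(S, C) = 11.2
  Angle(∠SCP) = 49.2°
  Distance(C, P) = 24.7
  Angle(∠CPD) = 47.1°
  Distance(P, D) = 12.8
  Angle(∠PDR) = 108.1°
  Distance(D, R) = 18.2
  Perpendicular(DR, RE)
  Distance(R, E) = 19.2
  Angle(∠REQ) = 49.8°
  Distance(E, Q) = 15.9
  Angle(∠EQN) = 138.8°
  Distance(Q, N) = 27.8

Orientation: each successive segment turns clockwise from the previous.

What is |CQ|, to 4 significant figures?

14.30

DR is perpendicular to RE, so RE runs at -42.40°; with |RE| = 19.2, E = (22.97, -7.498). ∠REQ = 49.8° gives EQ at -172.6° from the x-axis; with |EQ| = 15.9, Q = (7.206, -9.546). Then |CQ| = |Q − C| = 14.30.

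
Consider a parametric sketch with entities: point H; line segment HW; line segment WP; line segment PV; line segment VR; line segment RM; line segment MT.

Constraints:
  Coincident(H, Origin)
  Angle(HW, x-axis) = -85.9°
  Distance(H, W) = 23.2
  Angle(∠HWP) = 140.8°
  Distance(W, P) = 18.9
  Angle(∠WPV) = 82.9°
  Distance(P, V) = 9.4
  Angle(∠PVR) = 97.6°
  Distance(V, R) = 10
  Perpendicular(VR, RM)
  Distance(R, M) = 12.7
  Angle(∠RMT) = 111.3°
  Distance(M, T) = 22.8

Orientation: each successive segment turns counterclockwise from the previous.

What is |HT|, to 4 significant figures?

53.72

H is at the origin; HW runs at -85.9° with length 23.2, so W = (1.659, -23.14). ∠HWP = 140.8° gives WP at -46.70° from the x-axis; with |WP| = 18.9, P = (14.62, -36.90). ∠WPV = 82.9° gives PV at 50.40° from the x-axis; with |PV| = 9.4, V = (20.61, -29.65). ∠PVR = 97.6° gives VR at 132.8° from the x-axis; with |VR| = 10.0, R = (13.82, -22.32). The perpendicularity gives RM at right angles to VR, so RM runs at -137.2°; with |RM| = 12.7, M = (4.500, -30.94). ∠RMT = 111.3° gives MT at -68.50° from the x-axis; with |MT| = 22.8, T = (12.86, -52.16). Then |HT| = |T − H| = 53.72.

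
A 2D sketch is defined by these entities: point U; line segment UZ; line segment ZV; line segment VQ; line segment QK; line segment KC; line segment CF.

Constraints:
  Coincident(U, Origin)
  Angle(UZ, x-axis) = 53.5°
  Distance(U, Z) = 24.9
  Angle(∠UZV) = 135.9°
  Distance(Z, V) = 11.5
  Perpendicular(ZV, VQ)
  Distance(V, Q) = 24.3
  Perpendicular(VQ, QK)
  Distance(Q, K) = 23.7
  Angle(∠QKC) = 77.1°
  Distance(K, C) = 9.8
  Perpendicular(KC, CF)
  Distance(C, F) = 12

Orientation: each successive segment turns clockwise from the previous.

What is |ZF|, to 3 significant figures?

17.5

∠QKC = 77.1° gives KC at 86.5° from the x-axis; with |KC| = 9.8, C = (7.34, 3.83). KC ⟂ CF, so CF runs at -3.50°; with |CF| = 12.0, F = (19.3, 3.10). Then |ZF| = |F − Z| = 17.5.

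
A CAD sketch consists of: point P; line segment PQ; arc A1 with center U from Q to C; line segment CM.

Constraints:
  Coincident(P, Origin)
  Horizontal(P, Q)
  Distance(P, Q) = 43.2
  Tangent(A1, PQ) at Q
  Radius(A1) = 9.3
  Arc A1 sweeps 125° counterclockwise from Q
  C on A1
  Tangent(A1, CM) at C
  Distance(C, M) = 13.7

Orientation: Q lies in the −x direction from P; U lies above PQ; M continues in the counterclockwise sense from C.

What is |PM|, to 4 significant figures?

50.55

On A1, Q sits at bearing -90° from U; a 125° counterclockwise sweep puts C at bearing 35°, so C = U + 9.3·(cos 35°, sin 35°) = (-35.58, 14.63). Tangency of A1 to CM means the radius UC is perpendicular to CM, so CM runs along (−sin 35°, cos 35°); with |CM| = 13.7, M = (-43.44, 25.86). Then |PM| = |M − P| = 50.55.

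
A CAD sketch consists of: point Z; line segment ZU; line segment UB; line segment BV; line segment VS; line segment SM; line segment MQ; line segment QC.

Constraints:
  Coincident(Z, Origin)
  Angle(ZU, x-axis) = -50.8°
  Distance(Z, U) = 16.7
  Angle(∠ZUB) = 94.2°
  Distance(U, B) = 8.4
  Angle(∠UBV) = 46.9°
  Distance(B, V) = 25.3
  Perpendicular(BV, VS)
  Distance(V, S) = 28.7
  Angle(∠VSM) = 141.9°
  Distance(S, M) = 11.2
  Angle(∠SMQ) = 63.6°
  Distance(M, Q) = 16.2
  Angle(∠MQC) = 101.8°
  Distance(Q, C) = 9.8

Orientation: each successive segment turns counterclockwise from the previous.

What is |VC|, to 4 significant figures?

18.01

∠SMQ = 63.6° gives MQ at 52.60° from the x-axis; with |MQ| = 16.2, Q = (1.546, -28.17). ∠MQC = 101.8° gives QC at 130.8° from the x-axis; with |QC| = 9.8, C = (-4.858, -20.75). Then |VC| = |C − V| = 18.01.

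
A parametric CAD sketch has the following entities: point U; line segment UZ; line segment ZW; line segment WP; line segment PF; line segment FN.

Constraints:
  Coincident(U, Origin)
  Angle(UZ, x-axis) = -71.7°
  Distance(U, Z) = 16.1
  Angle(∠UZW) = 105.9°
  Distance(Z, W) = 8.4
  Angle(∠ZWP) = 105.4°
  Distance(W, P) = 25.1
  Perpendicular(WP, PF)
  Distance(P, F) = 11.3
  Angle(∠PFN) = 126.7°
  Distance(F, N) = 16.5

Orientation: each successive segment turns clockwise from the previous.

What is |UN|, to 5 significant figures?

4.7108

U is at the origin; UZ runs at -71.7° with length 16.1, so Z = (5.0553, -15.286). ∠UZW = 105.9° gives ZW at -145.80° from the x-axis; with |ZW| = 8.4, W = (-1.8922, -20.007). ∠ZWP = 105.4° gives WP at 139.60° from the x-axis; with |WP| = 25.1, P = (-21.007, -3.7394). WP is perpendicular to PF, so PF runs at 49.600°; with |PF| = 11.3, F = (-13.683, 4.8659). ∠PFN = 126.7° gives FN at -3.7000° from the x-axis; with |FN| = 16.5, N = (2.7826, 3.8012). Then |UN| = |N − U| = 4.7108.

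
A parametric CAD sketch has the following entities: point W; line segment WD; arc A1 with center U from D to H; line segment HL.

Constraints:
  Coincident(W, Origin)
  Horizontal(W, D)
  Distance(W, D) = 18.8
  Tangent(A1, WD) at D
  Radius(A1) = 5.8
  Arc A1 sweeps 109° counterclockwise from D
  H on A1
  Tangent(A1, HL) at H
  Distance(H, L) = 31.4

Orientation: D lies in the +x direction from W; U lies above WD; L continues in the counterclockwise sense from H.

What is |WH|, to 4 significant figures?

25.47

W is at the origin; W and D share the same y with |WD| = 18.8 and D on the +x side, so D = (18.80, 0.000). Tangency of A1 to WD means the radius UD is perpendicular to WD, so U = D + (0, 5.8) = (18.80, 5.800). On A1, D sits at bearing -90° from U; a 109° counterclockwise sweep puts H at bearing 19°, so H = U + 5.8·(cos 19°, sin 19°) = (24.28, 7.688). Then |WH| = |H − W| = 25.47.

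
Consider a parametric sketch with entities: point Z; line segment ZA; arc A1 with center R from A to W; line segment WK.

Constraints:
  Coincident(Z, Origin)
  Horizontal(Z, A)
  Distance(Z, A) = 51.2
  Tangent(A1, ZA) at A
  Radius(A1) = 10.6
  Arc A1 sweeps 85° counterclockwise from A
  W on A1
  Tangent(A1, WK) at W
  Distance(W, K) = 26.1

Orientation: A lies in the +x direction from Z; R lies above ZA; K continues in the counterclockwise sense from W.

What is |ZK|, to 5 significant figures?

73.302

Z is at the origin; ZA is horizontal with |ZA| = 51.2 and A on the +x side, so A = (51.200, 0.0000). A1 meets ZA tangentially, so RA is at right angles to ZA, so R = A + (0, 10.6) = (51.200, 10.600). On A1, A sits at bearing -90° from R; an 85° counterclockwise sweep puts W at bearing -5°, so W = R + 10.6·(cos -5°, sin -5°) = (61.760, 9.6761). Tangency of A1 to WK means the radius RW is perpendicular to WK, so WK runs along (−sin -5°, cos -5°); with |WK| = 26.1, K = (64.034, 35.677). Then |ZK| = |K − Z| = 73.302.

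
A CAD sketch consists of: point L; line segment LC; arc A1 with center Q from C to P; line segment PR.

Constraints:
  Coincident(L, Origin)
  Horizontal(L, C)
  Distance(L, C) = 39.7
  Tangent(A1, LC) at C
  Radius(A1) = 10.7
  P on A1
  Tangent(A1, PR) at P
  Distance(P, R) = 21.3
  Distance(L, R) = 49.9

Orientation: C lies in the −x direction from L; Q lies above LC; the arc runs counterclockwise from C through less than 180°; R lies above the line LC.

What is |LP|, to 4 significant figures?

32.72

Checks: |QC| = 10.70 ✓; |QP| = 10.70 ✓; ∠(QP, PR) = 90.00° ✓; |PR| = 21.30 ✓; |LR| = 49.90 ✓.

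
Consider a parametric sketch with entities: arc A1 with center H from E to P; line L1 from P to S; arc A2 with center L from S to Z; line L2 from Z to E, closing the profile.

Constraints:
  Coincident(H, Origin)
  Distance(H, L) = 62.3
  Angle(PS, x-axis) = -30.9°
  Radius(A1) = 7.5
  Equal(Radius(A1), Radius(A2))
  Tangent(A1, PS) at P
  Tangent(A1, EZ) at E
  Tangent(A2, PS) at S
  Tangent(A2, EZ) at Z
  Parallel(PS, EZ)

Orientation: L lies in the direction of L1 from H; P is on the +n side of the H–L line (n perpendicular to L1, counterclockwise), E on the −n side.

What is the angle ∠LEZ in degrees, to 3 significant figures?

6.86°

The slot axis is L1's direction at -30.9°, so u = (cos -30.9°, sin -30.9°) = (0.858, -0.514) and n = (−sin -30.9°, cos -30.9°) = (0.514, 0.858). H is at the origin and L lies 62.3 along u from H, so L = 62.3·u = (53.5, -32.0). Tangency of A1 to both parallel lines with radius 7.5 puts P and E at H ± 7.5·n: P = (3.85, 6.44), E = (-3.85, -6.44). Equal radii place S and Z the same way about L: S = L + 7.5·n = (57.3, -25.6), Z = L − 7.5·n = (49.6, -38.4). Then cos ∠LEZ = EL·EZ / (|EL||EZ|), giving 6.86°.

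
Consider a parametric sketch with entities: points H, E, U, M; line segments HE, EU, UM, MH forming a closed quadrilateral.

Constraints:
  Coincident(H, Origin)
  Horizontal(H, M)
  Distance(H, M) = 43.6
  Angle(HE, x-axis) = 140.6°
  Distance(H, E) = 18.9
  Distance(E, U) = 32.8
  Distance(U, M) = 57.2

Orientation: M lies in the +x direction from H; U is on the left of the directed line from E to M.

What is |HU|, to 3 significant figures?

40.0

H is at the origin; H and M share the same y with |HM| = 43.6 and M in +x, so M = (43.6, 0). HE runs at 140.6° with |HE| = 18.9, so E = (-14.6, 12.0). U is determined by |EU| = 32.8 and |UM| = 57.2 together: it lies at the intersection of circle(E, 32.8) and circle(M, 57.2). With |EM| = 59.4, the foot of the radical line on EM is 11.2 from E and the perpendicular offset is √(32.8² − 11.2²) = 30.8. Taking the left-of-EM solution: U = (2.62, 39.9).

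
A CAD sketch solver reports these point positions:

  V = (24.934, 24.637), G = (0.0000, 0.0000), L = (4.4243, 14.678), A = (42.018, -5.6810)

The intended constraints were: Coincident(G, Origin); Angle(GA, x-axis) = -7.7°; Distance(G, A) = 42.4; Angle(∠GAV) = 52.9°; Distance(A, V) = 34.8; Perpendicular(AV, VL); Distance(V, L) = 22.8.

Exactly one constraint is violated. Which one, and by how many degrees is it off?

Perpendicular(AV, VL) — off by 3.50°.

G = (0.00, 0.00) ✓; GA at -7.700° ✓; |GA| = 42.40 ✓; ∠GAV = 52.90° ✓; |AV| = 34.80 ✓; ∠(AV, VL) = 86.50° ✗; |VL| = 22.80 ✓.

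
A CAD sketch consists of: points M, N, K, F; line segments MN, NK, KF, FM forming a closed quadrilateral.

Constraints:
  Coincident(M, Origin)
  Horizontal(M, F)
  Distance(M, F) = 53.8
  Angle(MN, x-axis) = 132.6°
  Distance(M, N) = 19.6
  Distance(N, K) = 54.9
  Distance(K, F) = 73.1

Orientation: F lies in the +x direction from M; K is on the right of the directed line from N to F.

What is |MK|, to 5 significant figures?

40.802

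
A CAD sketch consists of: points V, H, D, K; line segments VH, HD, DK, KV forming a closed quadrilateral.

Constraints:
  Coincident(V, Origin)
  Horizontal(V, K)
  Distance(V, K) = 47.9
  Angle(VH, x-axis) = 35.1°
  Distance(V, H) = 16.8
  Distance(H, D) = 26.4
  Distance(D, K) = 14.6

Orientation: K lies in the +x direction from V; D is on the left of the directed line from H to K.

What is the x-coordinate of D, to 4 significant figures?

40.01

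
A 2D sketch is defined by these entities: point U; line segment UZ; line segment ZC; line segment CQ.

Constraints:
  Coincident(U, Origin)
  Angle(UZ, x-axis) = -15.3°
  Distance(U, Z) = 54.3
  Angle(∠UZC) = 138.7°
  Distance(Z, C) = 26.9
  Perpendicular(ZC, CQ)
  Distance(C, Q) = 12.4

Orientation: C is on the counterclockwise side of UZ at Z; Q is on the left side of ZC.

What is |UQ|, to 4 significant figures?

71.64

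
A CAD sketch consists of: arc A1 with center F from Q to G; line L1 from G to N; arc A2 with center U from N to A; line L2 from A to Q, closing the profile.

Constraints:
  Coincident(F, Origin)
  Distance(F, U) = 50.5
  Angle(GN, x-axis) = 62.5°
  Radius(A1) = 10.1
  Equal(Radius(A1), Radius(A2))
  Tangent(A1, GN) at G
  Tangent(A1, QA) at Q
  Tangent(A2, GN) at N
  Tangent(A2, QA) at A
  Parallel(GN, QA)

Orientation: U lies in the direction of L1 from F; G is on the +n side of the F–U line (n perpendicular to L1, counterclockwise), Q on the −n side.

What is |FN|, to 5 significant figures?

51.500

Tangency of A1 to both parallel lines with radius 10.1 puts G and Q at F ± 10.1·n: G = (-8.9588, 4.6637), Q = (8.9588, -4.6637). Equal radii place N and A the same way about U: N = U + 10.1·n = (14.359, 49.458), A = U − 10.1·n = (32.277, 40.130). Then |FN| = |N − F| = 51.500.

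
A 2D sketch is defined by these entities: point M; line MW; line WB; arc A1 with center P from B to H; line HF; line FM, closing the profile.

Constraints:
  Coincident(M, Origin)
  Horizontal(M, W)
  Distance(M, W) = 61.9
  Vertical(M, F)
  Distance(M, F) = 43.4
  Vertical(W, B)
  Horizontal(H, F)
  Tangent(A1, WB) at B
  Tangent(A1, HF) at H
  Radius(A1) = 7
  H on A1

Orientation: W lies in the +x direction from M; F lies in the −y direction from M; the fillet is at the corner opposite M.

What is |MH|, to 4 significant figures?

69.98

M is at the origin; MW is horizontal with |MW| = 61.9 and W on the +x side, so W = (61.90, 0.000). MF is vertical with |MF| = 43.4 and F on the −y side, so F = (0.000, -43.40). The virtual corner opposite M is at (61.90, -43.40). The tangent condition forces PB to be normal to WB and the tangent condition forces PH to be normal to HF, with radius 7.0, so the center P sits 7.0 in from both sides at P = (54.90, -36.40). That places the tangent points at B = (61.90, -36.40) on WB and H = (54.90, -43.40) on HF. Then |MH| = |H − M| = 69.98.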